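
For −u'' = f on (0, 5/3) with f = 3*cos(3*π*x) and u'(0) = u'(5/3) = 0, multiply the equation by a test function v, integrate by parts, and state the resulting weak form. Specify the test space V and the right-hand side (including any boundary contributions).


V = H^1(0, 5/3) (no boundary constraint on v; u is determined up to an additive constant); weak form: ∫_0^5/3 u'v' dx = ∫_0^5/3 (3*cos(3*π*x)) v dx for all v ∈ V.

Multiply both sides by a test function v and integrate from 0 to 5/3:
  ∫_0^5/3 −u''(x) v(x) dx = ∫_0^5/3 f(x) v(x) dx.
Integrate the LHS by parts once:
  ∫_0^5/3 −u'' v dx = −[u'(x) v(x)]_0^5/3 + ∫_0^5/3 u'(x) v'(x) dx.
Thus ∫_0^5/3 u'(x) v'(x) dx = ∫_0^5/3 f(x) v(x) dx + [u'(x) v(x)]_0^5/3.
Choose V so that boundary terms are either known or forced to vanish.
u has homogeneous Neumann: u'(0) = u'(5/3) = 0. So [u' v]_0^5/3 = 0·v(5/3) − 0·v(0) = 0 for any v; take V = H^1(0, 5/3).
Weak formulation: find u (satisfying any essential BC) such that ∫_0^5/3 u'(x) v'(x) dx = ∫_0^5/3 f v dx for all v ∈ V (homogeneous Neumann, so boundary terms vanish).
Substituting f(x) = 3*cos(3*π*x), the right-hand side is ∫_0^5/3 (3*cos(3*π*x)) v dx.
Compatibility check (pure Neumann): taking v ≡ 1 ∈ V gives 0 = ∫_0^5/3 f dx + (0) − (0), i.e. ∫_0^5/3 f dx must equal u'(0) − u'(5/3) = 0. Indeed ∫_0^5/3 (3*cos(3*π*x)) dx = 0, so the data are compatible. The solution is then unique only up to an additive constant (fix it e.g. by requiring ∫_0^5/3 u dx = 0).


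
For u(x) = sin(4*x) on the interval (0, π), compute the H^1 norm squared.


||u||_{H^1(0,π)}^2 = 17*π/2

u'(x) = 4*cos(4*x).
Expand u² and (u')² and integrate term by term on (0, π), using: for integers n ≥ 1, ∫_0^π sin²(nx) dx = ∫_0^π cos²(nx) dx = π/2; for n ≠ n', ∫_0^π sin(nx)sin(n'x) dx = ∫_0^π cos(nx)cos(n'x) dx = 0; and by product-to-sum, ∫_0^π sin(nx)cos(n'x) dx = ½∫_0^π [sin((n+n')x) + sin((n−n')x)] dx, which is 0 when n+n' is even and 2n/(n²−n'²) when n+n' is odd (it need not vanish on (0, π)).
  u² squared terms: (1)²·∫sin(4x)² dx = 1·π/2 = π/2.
  So ∫_0^π u² dx = π/2.
  (u')² squared terms: (4)²·∫cos(4x)² dx = 16·π/2 = 8*π.
  So ∫_0^π (u')² dx = 8*π.
||u||_{H^1}^2 = (π/2) + (8*π) = 17*π/2.


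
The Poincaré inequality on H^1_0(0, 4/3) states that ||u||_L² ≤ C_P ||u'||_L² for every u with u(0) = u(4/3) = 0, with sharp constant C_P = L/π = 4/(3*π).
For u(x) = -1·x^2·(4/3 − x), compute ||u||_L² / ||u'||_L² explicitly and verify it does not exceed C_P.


||u||_L² / ||u'||_L² = 2*sqrt(14)/21 < C_P = 4/(3*π).

u(x) = -1·x^2·(4/3 − x), so u'(x) = x*(9*x - 8)/3.
u(x) = -1·x^2·(4/3 − x) vanishes at x = 0 and x = 4/3, so u ∈ H^1_0(0, 4/3). Differentiate via the product rule and integrate the resulting polynomials term by term.
  ∫_0^4/3 u² dx = ∫_0^4/3 (x^6 - 8*x^5/3 + 16*x^4/9) dx. Term by term:
    ∫_0^4/3 x^6 dx = 16384/15309;  ∫_0^4/3 -8*x^5/3 dx = -16384/6561;  ∫_0^4/3 16*x^4/9 dx = 16384/10935.
  Sum: 16384/15309 − 16384/6561 + 16384/10935 = 16384/229635.
  ∫_0^4/3 (u')² dx = ∫_0^4/3 (9*x^4 - 16*x^3 + 64*x^2/9) dx. Term by term:
    ∫_0^4/3 9*x^4 dx = 1024/135;  ∫_0^4/3 -16*x^3 dx = -1024/81;  ∫_0^4/3 64*x^2/9 dx = 4096/729.
  Sum: 1024/135 − 1024/81 + 4096/729 = 2048/3645.
∫_0^4/3 u² dx = 16384/229635, so ||u||_L² = 128*sqrt(35)/2835.
∫_0^4/3 (u')² dx = 2048/3645, so ||u'||_L² = 32*sqrt(10)/135.
Ratio ||u||_L² / ||u'||_L² = 2*sqrt(14)/21.
Sharp Poincaré constant on H^1_0(0, 4/3) is C_P = L/π = 4/(3*π), achieved by sin(3*π/4·x).
A polynomial bump cannot attain the sharp Poincaré constant (only the first sine eigenfunction does), so the ratio is strictly less than C_P, consistent with ||u||_L² ≤ C_P ||u'||_L².


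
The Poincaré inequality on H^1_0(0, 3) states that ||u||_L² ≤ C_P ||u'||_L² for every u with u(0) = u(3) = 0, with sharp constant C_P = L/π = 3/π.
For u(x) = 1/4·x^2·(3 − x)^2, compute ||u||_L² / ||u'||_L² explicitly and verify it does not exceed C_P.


||u||_L² / ||u'||_L² = sqrt(3)/2 < C_P = 3/π.

u(x) = 1/4·x^2·(3 − x)^2, so u'(x) = x*(x - 3)*(2*x - 3)/2.
u(x) = 1/4·x^2·(3 − x)^2 vanishes at x = 0 and x = 3, so u ∈ H^1_0(0, 3). Differentiate via the product rule and integrate the resulting polynomials term by term.
  ∫_0^3 u² dx = ∫_0^3 (x^8/16 - 3*x^7/4 + 27*x^6/8 - 27*x^5/4 + 81*x^4/16) dx. Term by term:
    ∫_0^3 x^8/16 dx = 2187/16;  ∫_0^3 -3*x^7/4 dx = -19683/32;  ∫_0^3 27*x^6/8 dx = 59049/56;
    ∫_0^3 -27*x^5/4 dx = -6561/8;  ∫_0^3 81*x^4/16 dx = 19683/80.
  Sum: 2187/16 − 19683/32 + 59049/56 − 6561/8 + 19683/80 = 2187/1120.
  ∫_0^3 (u')² dx = ∫_0^3 (x^6 - 9*x^5 + 117*x^4/4 - 81*x^3/2 + 81*x^2/4) dx. Term by term:
    ∫_0^3 x^6 dx = 2187/7;  ∫_0^3 -9*x^5 dx = -2187/2;  ∫_0^3 117*x^4/4 dx = 28431/20;
    ∫_0^3 -81*x^3/2 dx = -6561/8;  ∫_0^3 81*x^2/4 dx = 729/4.
  Sum: 2187/7 − 2187/2 + 28431/20 − 6561/8 + 729/4 = 729/280.
∫_0^3 u² dx = 2187/1120, so ||u||_L² = 27*sqrt(210)/280.
∫_0^3 (u')² dx = 729/280, so ||u'||_L² = 27*sqrt(70)/140.
Ratio ||u||_L² / ||u'||_L² = sqrt(3)/2.
Sharp Poincaré constant on H^1_0(0, 3) is C_P = L/π = 3/π, achieved by sin(π/3·x).
A polynomial bump cannot attain the sharp Poincaré constant (only the first sine eigenfunction does), so the ratio is strictly less than C_P, consistent with ||u||_L² ≤ C_P ||u'||_L².


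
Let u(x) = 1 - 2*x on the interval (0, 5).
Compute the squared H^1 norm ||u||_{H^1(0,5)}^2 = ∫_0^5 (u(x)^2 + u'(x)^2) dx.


||u||_{H^1}^2 = 425/3

The H^1 norm (squared) on an interval (0, L) is
  ||u||_{H^1}^2 = ∫_0^L u(x)^2 dx + ∫_0^L u'(x)^2 dx.
Compute u'(x) = -2.
Then u(x)^2 = 4*x**2 - 4*x + 1 and u'(x)^2 = 4.
Integrate each monomial from 0 to 5 using ∫_0^5 c·x^n dx = c·5^(n+1)/(n+1):
  ∫_0^5 u(x)^2 dx = ∫_0^5 (4*x^2 - 4*x + 1) dx. Term by term:
    ∫_0^5 4*x^2 dx = 500/3;  ∫_0^5 -4*x dx = -50;  ∫_0^5 1 dx = 5.
  Sum: 500/3 − 50 + 5 = 365/3.
  ∫_0^5 u'(x)^2 dx = ∫_0^5 (4) dx. Term by term:
    ∫_0^5 4 dx = 20.
Adding: ||u||_{H^1}^2 = 365/3 + 20 = 425/3.


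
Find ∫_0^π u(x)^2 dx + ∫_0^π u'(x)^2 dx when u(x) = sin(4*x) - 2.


||u||_{H^1(0,π)}^2 = 25*π/2

u'(x) = 4*cos(4*x).
Expand u² and (u')² and integrate term by term on (0, π), using: for integers n ≥ 1, ∫_0^π sin²(nx) dx = ∫_0^π cos²(nx) dx = π/2; for n ≠ n', ∫_0^π sin(nx)sin(n'x) dx = ∫_0^π cos(nx)cos(n'x) dx = 0; and by product-to-sum, ∫_0^π sin(nx)cos(n'x) dx = ½∫_0^π [sin((n+n')x) + sin((n−n')x)] dx, which is 0 when n+n' is even and 2n/(n²−n'²) when n+n' is odd (it need not vanish on (0, π)). For the constant mode: ∫_0^π 1 dx = π, ∫_0^π cos(nx) dx = 0, ∫_0^π sin(nx) dx = (1−(−1)^n)/n.
  u² squared terms: (-2)²·∫1 dx = 4·π = 4*π;  (1)²·∫sin(4x)² dx = 1·π/2 = π/2.
  u² cross terms: 2·(-2)·(1)·∫1·sin(4x) dx = -4·(0) = 0.
  So ∫_0^π u² dx = 4*π + π/2 + 0 = 9*π/2.
  (u')² squared terms: (4)²·∫cos(4x)² dx = 16·π/2 = 8*π.
  So ∫_0^π (u')² dx = 8*π.
||u||_{H^1}^2 = (9*π/2) + (8*π) = 25*π/2.


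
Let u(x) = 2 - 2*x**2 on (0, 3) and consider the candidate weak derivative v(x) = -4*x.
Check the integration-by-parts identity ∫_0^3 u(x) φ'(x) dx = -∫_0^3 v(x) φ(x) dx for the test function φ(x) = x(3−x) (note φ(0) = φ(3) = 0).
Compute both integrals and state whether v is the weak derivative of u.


LHS = 27, RHS = 27. Yes, v = u' weakly.

u(x) = 2 - 2*x**2, classical derivative u'(x) = -4*x.
φ(x) = x(3−x), so φ'(x) = 3 - 2*x.
Note φ(0) = φ(3) = 0, so the boundary term u·φ vanishes.
LHS = ∫_0^3 u(x) φ'(x) dx = ∫_0^3 (4*x^3 - 6*x^2 - 4*x + 6) dx. Term by term:
  ∫_0^3 4*x^3 dx = 81;  ∫_0^3 -6*x^2 dx = -54;  ∫_0^3 -4*x dx = -18;
  ∫_0^3 6 dx = 18.
Sum: 81 − 54 − 18 + 18 = 27.
So LHS = 27.
∫_0^3 v(x) φ(x) dx = ∫_0^3 (4*x^3 - 12*x^2) dx. Term by term:
  ∫_0^3 4*x^3 dx = 81;  ∫_0^3 -12*x^2 dx = -108.
Sum: 81 − 108 = -27.
So RHS = -∫_0^3 v(x) φ(x) dx = 27.
LHS = RHS, so the identity holds for this test φ.
Moreover u is smooth here and v(x) = u'(x) = -4*x pointwise, so the identity holds for every test function. Hence v is the weak derivative of u.


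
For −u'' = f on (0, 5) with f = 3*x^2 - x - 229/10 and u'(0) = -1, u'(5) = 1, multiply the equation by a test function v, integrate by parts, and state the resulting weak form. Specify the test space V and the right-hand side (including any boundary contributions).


V = H^1(0, 5) (v unrestricted at boundary; u is determined up to an additive constant); weak form: ∫_0^5 u'v' dx = ∫_0^5 (3*x^2 - x - 229/10) v dx + v(5) + v(0) for all v ∈ V.

Multiply both sides by a test function v and integrate from 0 to 5:
  ∫_0^5 −u''(x) v(x) dx = ∫_0^5 f(x) v(x) dx.
Integrate the LHS by parts once:
  ∫_0^5 −u'' v dx = −[u'(x) v(x)]_0^5 + ∫_0^5 u'(x) v'(x) dx.
Thus ∫_0^5 u'(x) v'(x) dx = ∫_0^5 f(x) v(x) dx + [u'(x) v(x)]_0^5.
Choose V so that boundary terms are either known or forced to vanish.
u has inhomogeneous Neumann u'(0) = -1, u'(5) = 1. [u' v]_0^5 = (1)·v(5) − (-1)·v(0) = v(5) + v(0). Take V = H^1(0, 5); boundary term becomes part of RHS.
Weak formulation: find u (satisfying any essential BC) such that ∫_0^5 u'(x) v'(x) dx = ∫_0^5 f v dx + v(5) + v(0) for all v ∈ V (Neumann data are natural BCs: they enter the RHS as boundary terms).
Substituting f(x) = 3*x^2 - x - 229/10, the right-hand side is ∫_0^5 (3*x^2 - x - 229/10) v dx + v(5) + v(0).
Compatibility check (pure Neumann): taking v ≡ 1 ∈ V gives 0 = ∫_0^5 f dx + (1) − (-1), i.e. ∫_0^5 f dx must equal u'(0) − u'(5) = -2. Indeed ∫_0^5 (3*x^2 - x - 229/10) dx = -2, so the data are compatible. The solution is then unique only up to an additive constant (fix it e.g. by requiring ∫_0^5 u dx = 0).


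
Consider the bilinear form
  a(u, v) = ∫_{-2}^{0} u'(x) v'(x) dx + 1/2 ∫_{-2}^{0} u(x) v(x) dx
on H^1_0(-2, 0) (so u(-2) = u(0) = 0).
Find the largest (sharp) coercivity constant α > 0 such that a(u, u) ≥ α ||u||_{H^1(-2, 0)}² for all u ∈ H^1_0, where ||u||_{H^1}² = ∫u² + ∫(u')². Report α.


α = (2 + π^2)/(4 + π^2)

Coercivity of a(·,·) on H^1_0(-2, 0) means a(u, u) ≥ α ||u||_{H^1}² for every u ∈ H^1_0.
The interval has length L = 2, and Poincaré/coercivity depend only on L. Here a(u, u) = ∫(u')² + (1/2)·∫u².
Here 0 < c = 1/2 < 1. The condition a(u,u) ≥ α||u||_{H^1}² reads (1−α)∫(u')² ≥ (α−c)∫u². Any admissible α is ≤ 1 (rapidly oscillating u have ∫u²/∫(u')² → 0), and α = 1 would force 0 ≥ (1−c)∫u², impossible since c < 1; so 1−α > 0. By the sharp Poincaré inequality on H^1_0 of an interval of length L, ∫(u')² ≥ (π/L)²∫u² with equality for the first sine mode sin(π(x−x₀)/L) (x₀ the left endpoint), so the inequality holds for all u iff (1−α)(π/L)² ≥ α − c, i.e. α ≤ ((π/L)² + c)/((π/L)² + 1) = (1 + c(L/π)²)/(1 + (L/π)²). With (π/L)² = π^2/4 and c = 1/2, the largest admissible constant is α = ((π/L)² + c)/((π/L)² + 1).
Simplifying, α = (2 + π^2)/(4 + π^2).


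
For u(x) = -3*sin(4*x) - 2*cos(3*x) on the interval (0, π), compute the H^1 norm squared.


||u||_{H^1(0,π)}^2 = 960/7 + 193*π/2

u'(x) = 6*sin(3*x) - 12*cos(4*x).
Expand u² and (u')² and integrate term by term on (0, π), using: for integers n ≥ 1, ∫_0^π sin²(nx) dx = ∫_0^π cos²(nx) dx = π/2; for n ≠ n', ∫_0^π sin(nx)sin(n'x) dx = ∫_0^π cos(nx)cos(n'x) dx = 0; and by product-to-sum, ∫_0^π sin(nx)cos(n'x) dx = ½∫_0^π [sin((n+n')x) + sin((n−n')x)] dx, which is 0 when n+n' is even and 2n/(n²−n'²) when n+n' is odd (it need not vanish on (0, π)).
  u² squared terms: (-3)²·∫sin(4x)² dx = 9·π/2 = 9*π/2;  (-2)²·∫cos(3x)² dx = 4·π/2 = 2*π.
  u² cross terms: 2·(-3)·(-2)·∫sin(4x)·cos(3x) dx = 12·(8/7) = 96/7.
  So ∫_0^π u² dx = 9*π/2 + 2*π + 96/7 = 96/7 + 13*π/2.
  (u')² squared terms: (-12)²·∫cos(4x)² dx = 144·π/2 = 72*π;  (6)²·∫sin(3x)² dx = 36·π/2 = 18*π.
  (u')² cross terms: 2·(-12)·(6)·∫cos(4x)·sin(3x) dx = -144·(-6/7) = 864/7.
  So ∫_0^π (u')² dx = 72*π + 18*π + 864/7 = 864/7 + 90*π.
||u||_{H^1}^2 = (96/7 + 13*π/2) + (864/7 + 90*π) = 960/7 + 193*π/2.


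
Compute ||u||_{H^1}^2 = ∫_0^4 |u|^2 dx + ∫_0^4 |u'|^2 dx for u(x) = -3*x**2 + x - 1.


||u||_{H^1}^2 = 34088/15

The H^1 norm (squared) on an interval (0, L) is
  ||u||_{H^1}^2 = ∫_0^L u(x)^2 dx + ∫_0^L u'(x)^2 dx.
Compute u'(x) = 1 - 6*x.
Then u(x)^2 = 9*x**4 - 6*x**3 + 7*x**2 - 2*x + 1 and u'(x)^2 = 36*x**2 - 12*x + 1.
Integrate each monomial from 0 to 4 using ∫_0^4 c·x^n dx = c·4^(n+1)/(n+1):
  ∫_0^4 u(x)^2 dx = ∫_0^4 (9*x^4 - 6*x^3 + 7*x^2 - 2*x + 1) dx. Term by term:
    ∫_0^4 9*x^4 dx = 9216/5;  ∫_0^4 -6*x^3 dx = -384;  ∫_0^4 7*x^2 dx = 448/3;
    ∫_0^4 -2*x dx = -16;  ∫_0^4 1 dx = 4.
  Sum: 9216/5 − 384 + 448/3 − 16 + 4 = 23948/15.
  ∫_0^4 u'(x)^2 dx = ∫_0^4 (36*x^2 - 12*x + 1) dx. Term by term:
    ∫_0^4 36*x^2 dx = 768;  ∫_0^4 -12*x dx = -96;  ∫_0^4 1 dx = 4.
  Sum: 768 − 96 + 4 = 676.
Adding: ||u||_{H^1}^2 = 23948/15 + 676 = 34088/15.


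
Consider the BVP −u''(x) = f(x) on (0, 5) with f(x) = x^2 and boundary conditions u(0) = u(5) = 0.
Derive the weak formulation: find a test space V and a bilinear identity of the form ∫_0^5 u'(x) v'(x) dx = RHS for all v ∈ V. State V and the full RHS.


V = H^1_0(0, 5) (so v(0) = v(5) = 0); weak form: ∫_0^5 u'v' dx = ∫_0^5 (x^2) v dx for all v ∈ V.

Multiply both sides by a test function v and integrate from 0 to 5:
  ∫_0^5 −u''(x) v(x) dx = ∫_0^5 f(x) v(x) dx.
Integrate the LHS by parts once:
  ∫_0^5 −u'' v dx = −[u'(x) v(x)]_0^5 + ∫_0^5 u'(x) v'(x) dx.
Thus ∫_0^5 u'(x) v'(x) dx = ∫_0^5 f(x) v(x) dx + [u'(x) v(x)]_0^5.
Choose V so that boundary terms are either known or forced to vanish.
u is Dirichlet: u(0) = u(5) = 0. Let V = H^1_0(0, 5); then v(0) = v(5) = 0, and [u' v]_0^5 = 0.
Weak formulation: find u (satisfying any essential BC) such that ∫_0^5 u'(x) v'(x) dx = ∫_0^5 f v dx for all v ∈ V.
Substituting f(x) = x^2, the right-hand side is ∫_0^5 (x^2) v dx.


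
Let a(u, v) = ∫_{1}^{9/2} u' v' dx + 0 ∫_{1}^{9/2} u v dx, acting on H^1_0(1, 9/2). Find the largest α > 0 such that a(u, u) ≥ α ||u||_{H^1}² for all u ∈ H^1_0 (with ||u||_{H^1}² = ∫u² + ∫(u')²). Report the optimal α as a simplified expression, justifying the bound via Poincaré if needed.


α = 4*π^2/(4*π^2 + 49)

Coercivity of a(·,·) on H^1_0(1, 9/2) means a(u, u) ≥ α ||u||_{H^1}² for every u ∈ H^1_0.
The interval has length L = 7/2, and Poincaré/coercivity depend only on L. Here a(u, u) = ∫(u')² + (0)·∫u².
Here c = 0, so a(u,u) = ∫(u')² alone. The condition a(u,u) ≥ α||u||_{H^1}² reads (1−α)∫(u')² ≥ (α−c)∫u². Any admissible α is ≤ 1 (rapidly oscillating u have ∫u²/∫(u')² → 0), and α = 1 would force 0 ≥ (1−c)∫u², impossible since c < 1; so 1−α > 0. By the sharp Poincaré inequality on H^1_0 of an interval of length L, ∫(u')² ≥ (π/L)²∫u² with equality for the first sine mode sin(π(x−x₀)/L) (x₀ the left endpoint), so the inequality holds for all u iff (1−α)(π/L)² ≥ α − c, i.e. α ≤ ((π/L)² + c)/((π/L)² + 1) = (1 + c(L/π)²)/(1 + (L/π)²). (Direct route, valid since c ≤ 0: Poincaré gives c∫u² ≥ c(L/π)²∫(u')², so a(u,u) ≥ (1 + c(L/π)²)∫(u')², while ||u||_{H^1}² ≤ (1 + (L/π)²)∫(u')²; dividing yields the same α.) With (π/L)² = 4*π^2/49 and c = 0, the largest admissible constant is α = ((π/L)² + c)/((π/L)² + 1).
Simplifying, α = 4*π^2/(4*π^2 + 49).


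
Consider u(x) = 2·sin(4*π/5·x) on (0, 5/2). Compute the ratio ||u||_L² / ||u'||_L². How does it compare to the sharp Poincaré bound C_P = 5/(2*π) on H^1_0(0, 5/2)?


||u||_L² / ||u'||_L² = 5/(4*π) < C_P = 5/(2*π).

u(x) = 2·sin(4*π/5·x), so u'(x) = 8*π*cos(4*π*x/5)/5.
Writing u(x) = A·sin(kπx/L) with A = 2 and k = 2, use ∫_0^L sin²(kπx/L) dx = L/2 and ∫_0^L cos²(kπx/L) dx = L/2.
u² = 4·sin²(4*π/5·x) and (u')² = 64*π^2/25·cos²(4*π/5·x), and each of sin², cos² integrates to L/2 = 5/4 over (0, 5/2).
∫_0^5/2 u² dx = 5, so ||u||_L² = sqrt(5).
∫_0^5/2 (u')² dx = 16*π^2/5, so ||u'||_L² = 4*sqrt(5)*π/5.
Ratio ||u||_L² / ||u'||_L² = 5/(4*π).
Sharp Poincaré constant on H^1_0(0, 5/2) is C_P = L/π = 5/(2*π), achieved by sin(2*π/5·x).
This is the k = 2 harmonic; the ratio L/(kπ) is strictly less than C_P = L/π, consistent with the sharp inequality ||u||_L² ≤ C_P ||u'||_L².


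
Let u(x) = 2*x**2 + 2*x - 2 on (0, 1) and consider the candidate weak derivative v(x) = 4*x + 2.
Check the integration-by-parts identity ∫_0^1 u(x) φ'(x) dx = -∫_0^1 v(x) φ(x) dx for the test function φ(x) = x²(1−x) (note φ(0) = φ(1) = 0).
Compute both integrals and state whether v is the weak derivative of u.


LHS = -11/30, RHS = -11/30. Yes, v = u' weakly.

u(x) = 2*x**2 + 2*x - 2, classical derivative u'(x) = 4*x + 2.
φ(x) = x²(1−x), so φ'(x) = x*(2 - 3*x).
Note φ(0) = φ(1) = 0, so the boundary term u·φ vanishes.
LHS = ∫_0^1 u(x) φ'(x) dx = ∫_0^1 (-6*x^4 - 2*x^3 + 10*x^2 - 4*x) dx. Term by term:
  ∫_0^1 -6*x^4 dx = -6/5;  ∫_0^1 -2*x^3 dx = -1/2;  ∫_0^1 10*x^2 dx = 10/3;
  ∫_0^1 -4*x dx = -2.
Sum: -6/5 − 1/2 + 10/3 − 2 = -11/30.
So LHS = -11/30.
∫_0^1 v(x) φ(x) dx = ∫_0^1 (-4*x^4 + 2*x^3 + 2*x^2) dx. Term by term:
  ∫_0^1 -4*x^4 dx = -4/5;  ∫_0^1 2*x^3 dx = 1/2;  ∫_0^1 2*x^2 dx = 2/3.
Sum: -4/5 + 1/2 + 2/3 = 11/30.
So RHS = -∫_0^1 v(x) φ(x) dx = -11/30.
LHS = RHS, so the identity holds for this test φ.
Moreover u is smooth here and v(x) = u'(x) = 4*x + 2 pointwise, so the identity holds for every test function. Hence v is the weak derivative of u.


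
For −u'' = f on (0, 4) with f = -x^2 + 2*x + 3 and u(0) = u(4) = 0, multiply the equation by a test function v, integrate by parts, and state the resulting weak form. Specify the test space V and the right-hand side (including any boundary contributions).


V = H^1_0(0, 4) (so v(0) = v(4) = 0); weak form: ∫_0^4 u'v' dx = ∫_0^4 (-x^2 + 2*x + 3) v dx for all v ∈ V.

Multiply both sides by a test function v and integrate from 0 to 4:
  ∫_0^4 −u''(x) v(x) dx = ∫_0^4 f(x) v(x) dx.
Integrate the LHS by parts once:
  ∫_0^4 −u'' v dx = −[u'(x) v(x)]_0^4 + ∫_0^4 u'(x) v'(x) dx.
Thus ∫_0^4 u'(x) v'(x) dx = ∫_0^4 f(x) v(x) dx + [u'(x) v(x)]_0^4.
Choose V so that boundary terms are either known or forced to vanish.
u is Dirichlet: u(0) = u(4) = 0. Let V = H^1_0(0, 4); then v(0) = v(4) = 0, and [u' v]_0^4 = 0.
Weak formulation: find u (satisfying any essential BC) such that ∫_0^4 u'(x) v'(x) dx = ∫_0^4 f v dx for all v ∈ V.
Substituting f(x) = -x^2 + 2*x + 3, the right-hand side is ∫_0^4 (-x^2 + 2*x + 3) v dx.


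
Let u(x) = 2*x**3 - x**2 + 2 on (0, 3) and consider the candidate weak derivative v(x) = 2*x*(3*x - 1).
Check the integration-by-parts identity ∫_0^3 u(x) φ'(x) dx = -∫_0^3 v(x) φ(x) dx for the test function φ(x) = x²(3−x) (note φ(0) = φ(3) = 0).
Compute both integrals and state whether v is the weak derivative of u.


LHS = -243/2, RHS = -243/2. Yes, v = u' weakly.

u(x) = 2*x**3 - x**2 + 2, classical derivative u'(x) = 6*x**2 - 2*x.
φ(x) = x²(3−x), so φ'(x) = 3*x*(2 - x).
Note φ(0) = φ(3) = 0, so the boundary term u·φ vanishes.
LHS = ∫_0^3 u(x) φ'(x) dx = ∫_0^3 (-6*x^5 + 15*x^4 - 6*x^3 - 6*x^2 + 12*x) dx. Term by term:
  ∫_0^3 -6*x^5 dx = -729;  ∫_0^3 15*x^4 dx = 729;  ∫_0^3 -6*x^3 dx = -243/2;
  ∫_0^3 -6*x^2 dx = -54;  ∫_0^3 12*x dx = 54.
Sum: -729 + 729 − 243/2 − 54 + 54 = -243/2.
So LHS = -243/2.
∫_0^3 v(x) φ(x) dx = ∫_0^3 (-6*x^5 + 20*x^4 - 6*x^3) dx. Term by term:
  ∫_0^3 -6*x^5 dx = -729;  ∫_0^3 20*x^4 dx = 972;  ∫_0^3 -6*x^3 dx = -243/2.
Sum: -729 + 972 − 243/2 = 243/2.
So RHS = -∫_0^3 v(x) φ(x) dx = -243/2.
LHS = RHS, so the identity holds for this test φ.
Moreover u is smooth here and v(x) = u'(x) = 6*x**2 - 2*x pointwise, so the identity holds for every test function. Hence v is the weak derivative of u.


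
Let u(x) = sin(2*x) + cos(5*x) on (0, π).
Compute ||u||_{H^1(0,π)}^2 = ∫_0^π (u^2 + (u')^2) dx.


||u||_{H^1(0,π)}^2 = -208/21 + 31*π/2

u'(x) = -5*sin(5*x) + 2*cos(2*x).
Expand u² and (u')² and integrate term by term on (0, π), using: for integers n ≥ 1, ∫_0^π sin²(nx) dx = ∫_0^π cos²(nx) dx = π/2; for n ≠ n', ∫_0^π sin(nx)sin(n'x) dx = ∫_0^π cos(nx)cos(n'x) dx = 0; and by product-to-sum, ∫_0^π sin(nx)cos(n'x) dx = ½∫_0^π [sin((n+n')x) + sin((n−n')x)] dx, which is 0 when n+n' is even and 2n/(n²−n'²) when n+n' is odd (it need not vanish on (0, π)).
  u² squared terms: (1)²·∫cos(5x)² dx = 1·π/2 = π/2;  (1)²·∫sin(2x)² dx = 1·π/2 = π/2.
  u² cross terms: 2·(1)·(1)·∫cos(5x)·sin(2x) dx = 2·(-4/21) = -8/21.
  So ∫_0^π u² dx = π/2 + π/2 − 8/21 = -8/21 + π.
  (u')² squared terms: (-5)²·∫sin(5x)² dx = 25·π/2 = 25*π/2;  (2)²·∫cos(2x)² dx = 4·π/2 = 2*π.
  (u')² cross terms: 2·(-5)·(2)·∫sin(5x)·cos(2x) dx = -20·(10/21) = -200/21.
  So ∫_0^π (u')² dx = 25*π/2 + 2*π − 200/21 = -200/21 + 29*π/2.
||u||_{H^1}^2 = (-8/21 + π) + (-200/21 + 29*π/2) = -208/21 + 31*π/2.


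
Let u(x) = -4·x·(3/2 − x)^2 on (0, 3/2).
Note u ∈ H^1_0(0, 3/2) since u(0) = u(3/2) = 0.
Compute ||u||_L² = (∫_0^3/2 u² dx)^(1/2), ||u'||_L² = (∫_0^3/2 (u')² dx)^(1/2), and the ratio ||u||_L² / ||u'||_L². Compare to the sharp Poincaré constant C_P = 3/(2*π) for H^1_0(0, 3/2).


||u||_L² / ||u'||_L² = 3*sqrt(14)/28 < C_P = 3/(2*π).

u(x) = -4·x·(3/2 − x)^2, so u'(x) = -12*x^2 + 24*x - 9.
u(x) = -4·x·(3/2 − x)^2 vanishes at x = 0 and x = 3/2, so u ∈ H^1_0(0, 3/2). Differentiate via the product rule and integrate the resulting polynomials term by term.
  ∫_0^3/2 u² dx = ∫_0^3/2 (16*x^6 - 96*x^5 + 216*x^4 - 216*x^3 + 81*x^2) dx. Term by term:
    ∫_0^3/2 16*x^6 dx = 2187/56;  ∫_0^3/2 -96*x^5 dx = -729/4;  ∫_0^3/2 216*x^4 dx = 6561/20;
    ∫_0^3/2 -216*x^3 dx = -2187/8;  ∫_0^3/2 81*x^2 dx = 729/8.
  Sum: 2187/56 − 729/4 + 6561/20 − 2187/8 + 729/8 = 729/280.
  ∫_0^3/2 (u')² dx = ∫_0^3/2 (144*x^4 - 576*x^3 + 792*x^2 - 432*x + 81) dx. Term by term:
    ∫_0^3/2 144*x^4 dx = 2187/10;  ∫_0^3/2 -576*x^3 dx = -729;  ∫_0^3/2 792*x^2 dx = 891;
    ∫_0^3/2 -432*x dx = -486;  ∫_0^3/2 81 dx = 243/2.
  Sum: 2187/10 − 729 + 891 − 486 + 243/2 = 81/5.
∫_0^3/2 u² dx = 729/280, so ||u||_L² = 27*sqrt(70)/140.
∫_0^3/2 (u')² dx = 81/5, so ||u'||_L² = 9*sqrt(5)/5.
Ratio ||u||_L² / ||u'||_L² = 3*sqrt(14)/28.
Sharp Poincaré constant on H^1_0(0, 3/2) is C_P = L/π = 3/(2*π), achieved by sin(2*π/3·x).
A polynomial bump cannot attain the sharp Poincaré constant (only the first sine eigenfunction does), so the ratio is strictly less than C_P, consistent with ||u||_L² ≤ C_P ||u'||_L².


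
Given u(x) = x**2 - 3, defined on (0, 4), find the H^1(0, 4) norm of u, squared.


||u||_{H^1}^2 = 2972/15

The H^1 norm (squared) on an interval (0, L) is
  ||u||_{H^1}^2 = ∫_0^L u(x)^2 dx + ∫_0^L u'(x)^2 dx.
Compute u'(x) = 2*x.
Then u(x)^2 = x**4 - 6*x**2 + 9 and u'(x)^2 = 4*x**2.
Integrate each monomial from 0 to 4 using ∫_0^4 c·x^n dx = c·4^(n+1)/(n+1):
  ∫_0^4 u(x)^2 dx = ∫_0^4 (x^4 - 6*x^2 + 9) dx. Term by term:
    ∫_0^4 x^4 dx = 1024/5;  ∫_0^4 -6*x^2 dx = -128;  ∫_0^4 9 dx = 36.
  Sum: 1024/5 − 128 + 36 = 564/5.
  ∫_0^4 u'(x)^2 dx = ∫_0^4 (4*x^2) dx. Term by term:
    ∫_0^4 4*x^2 dx = 256/3.
Adding: ||u||_{H^1}^2 = 564/5 + 256/3 = 2972/15.


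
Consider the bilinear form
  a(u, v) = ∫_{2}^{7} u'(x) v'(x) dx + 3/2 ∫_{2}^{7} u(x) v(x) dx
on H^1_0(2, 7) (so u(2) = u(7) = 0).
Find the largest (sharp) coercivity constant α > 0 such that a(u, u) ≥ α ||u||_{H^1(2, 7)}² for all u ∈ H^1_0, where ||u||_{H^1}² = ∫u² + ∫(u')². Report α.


α = 1

Coercivity of a(·,·) on H^1_0(2, 7) means a(u, u) ≥ α ||u||_{H^1}² for every u ∈ H^1_0.
The interval has length L = 5, and Poincaré/coercivity depend only on L. Here a(u, u) = ∫(u')² + (3/2)·∫u².
Here c = 3/2 ≥ 1, so a(u,u) = ∫(u')² + c∫u² ≥ ∫(u')² + ∫u² = ||u||_{H^1}², i.e. α = 1 works. No larger α is possible: a(u,u) ≥ α||u||_{H^1}² means (1−α)∫(u')² ≥ (α−c)∫u², and for the modes u_n = sin(nπ(x−x₀)/L) (x₀ the left endpoint) one has ∫u_n²/∫(u_n')² = (L/(nπ))² → 0, so a(u_n,u_n)/||u_n||_{H^1}² → 1. Hence the optimal constant is α = 1.
Therefore α = 1.


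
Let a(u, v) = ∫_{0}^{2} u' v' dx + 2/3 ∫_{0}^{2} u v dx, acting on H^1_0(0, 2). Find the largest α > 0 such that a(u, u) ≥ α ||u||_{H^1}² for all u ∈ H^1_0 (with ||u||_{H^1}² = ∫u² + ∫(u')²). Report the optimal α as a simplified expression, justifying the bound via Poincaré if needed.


α = (8/3 + π^2)/(4 + π^2)

Coercivity of a(·,·) on H^1_0(0, 2) means a(u, u) ≥ α ||u||_{H^1}² for every u ∈ H^1_0.
The interval has length L = 2, and Poincaré/coercivity depend only on L. Here a(u, u) = ∫(u')² + (2/3)·∫u².
Here 0 < c = 2/3 < 1. The condition a(u,u) ≥ α||u||_{H^1}² reads (1−α)∫(u')² ≥ (α−c)∫u². Any admissible α is ≤ 1 (rapidly oscillating u have ∫u²/∫(u')² → 0), and α = 1 would force 0 ≥ (1−c)∫u², impossible since c < 1; so 1−α > 0. By the sharp Poincaré inequality on H^1_0 of an interval of length L, ∫(u')² ≥ (π/L)²∫u² with equality for the first sine mode sin(π(x−x₀)/L) (x₀ the left endpoint), so the inequality holds for all u iff (1−α)(π/L)² ≥ α − c, i.e. α ≤ ((π/L)² + c)/((π/L)² + 1) = (1 + c(L/π)²)/(1 + (L/π)²). With (π/L)² = π^2/4 and c = 2/3, the largest admissible constant is α = ((π/L)² + c)/((π/L)² + 1).
Simplifying, α = (8/3 + π^2)/(4 + π^2).


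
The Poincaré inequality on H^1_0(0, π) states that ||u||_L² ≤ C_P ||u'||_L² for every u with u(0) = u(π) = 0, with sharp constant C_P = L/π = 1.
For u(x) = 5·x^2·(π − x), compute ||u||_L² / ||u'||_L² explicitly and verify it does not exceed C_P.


||u||_L² / ||u'||_L² = sqrt(14)*π/14 < C_P = 1.

u(x) = 5·x^2·(π − x), so u'(x) = 5*x*(-3*x + 2*π).
u(x) = 5·x^2·(π − x) vanishes at x = 0 and x = π, so u ∈ H^1_0(0, π). Differentiate via the product rule and integrate the resulting polynomials term by term.
  ∫_0^π u² dx = ∫_0^π (25*x^6 - 50*π*x^5 + 25*π^2*x^4) dx. Term by term:
    ∫_0^π 25*x^6 dx = 25*π^7/7;  ∫_0^π -50*π*x^5 dx = -25*π^7/3;  ∫_0^π 25*π^2*x^4 dx = 5*π^7.
  Sum: 25*π^7/7 − 25*π^7/3 + 5*π^7 = 5*π^7/21.
  ∫_0^π (u')² dx = ∫_0^π (225*x^4 - 300*π*x^3 + 100*π^2*x^2) dx. Term by term:
    ∫_0^π 225*x^4 dx = 45*π^5;  ∫_0^π -300*π*x^3 dx = -75*π^5;  ∫_0^π 100*π^2*x^2 dx = 100*π^5/3.
  Sum: 45*π^5 − 75*π^5 + 100*π^5/3 = 10*π^5/3.
∫_0^π u² dx = 5*π^7/21, so ||u||_L² = sqrt(105)*π^(7/2)/21.
∫_0^π (u')² dx = 10*π^5/3, so ||u'||_L² = sqrt(30)*π^(5/2)/3.
Ratio ||u||_L² / ||u'||_L² = sqrt(14)*π/14.
Sharp Poincaré constant on H^1_0(0, π) is C_P = L/π = 1, achieved by sin(x).
A polynomial bump cannot attain the sharp Poincaré constant (only the first sine eigenfunction does), so the ratio is strictly less than C_P, consistent with ||u||_L² ≤ C_P ||u'||_L².


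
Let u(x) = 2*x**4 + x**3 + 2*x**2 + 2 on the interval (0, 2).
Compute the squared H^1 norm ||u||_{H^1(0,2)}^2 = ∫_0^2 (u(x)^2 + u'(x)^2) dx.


||u||_{H^1}^2 = 187304/63

The H^1 norm (squared) on an interval (0, L) is
  ||u||_{H^1}^2 = ∫_0^L u(x)^2 dx + ∫_0^L u'(x)^2 dx.
Compute u'(x) = 8*x**3 + 3*x**2 + 4*x.
Then u(x)^2 = 4*x**8 + 4*x**7 + 9*x**6 + 4*x**5 + 12*x**4 + 4*x**3 + 8*x**2 + 4 and u'(x)^2 = 64*x**6 + 48*x**5 + 73*x**4 + 24*x**3 + 16*x**2.
Integrate each monomial from 0 to 2 using ∫_0^2 c·x^n dx = c·2^(n+1)/(n+1):
  ∫_0^2 u(x)^2 dx = ∫_0^2 (4*x^8 + 4*x^7 + 9*x^6 + 4*x^5 + 12*x^4 + 4*x^3 + 8*x^2 + 4) dx. Term by term:
    ∫_0^2 4*x^8 dx = 2048/9;  ∫_0^2 4*x^7 dx = 128;  ∫_0^2 9*x^6 dx = 1152/7;
    ∫_0^2 4*x^5 dx = 128/3;  ∫_0^2 12*x^4 dx = 384/5;  ∫_0^2 4*x^3 dx = 16;
    ∫_0^2 8*x^2 dx = 64/3;  ∫_0^2 4 dx = 8.
  Sum: 2048/9 + 128 + 1152/7 + 128/3 + 384/5 + 16 + 64/3 + 8 = 215752/315.
  ∫_0^2 u'(x)^2 dx = ∫_0^2 (64*x^6 + 48*x^5 + 73*x^4 + 24*x^3 + 16*x^2) dx. Term by term:
    ∫_0^2 64*x^6 dx = 8192/7;  ∫_0^2 48*x^5 dx = 512;  ∫_0^2 73*x^4 dx = 2336/5;
    ∫_0^2 24*x^3 dx = 96;  ∫_0^2 16*x^2 dx = 128/3.
  Sum: 8192/7 + 512 + 2336/5 + 96 + 128/3 = 240256/105.
Adding: ||u||_{H^1}^2 = 215752/315 + 240256/105 = 187304/63.


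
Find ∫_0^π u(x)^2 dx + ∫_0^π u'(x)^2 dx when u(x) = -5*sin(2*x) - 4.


||u||_{H^1(0,π)}^2 = 157*π/2

u'(x) = -10*cos(2*x).
Expand u² and (u')² and integrate term by term on (0, π), using: for integers n ≥ 1, ∫_0^π sin²(nx) dx = ∫_0^π cos²(nx) dx = π/2; for n ≠ n', ∫_0^π sin(nx)sin(n'x) dx = ∫_0^π cos(nx)cos(n'x) dx = 0; and by product-to-sum, ∫_0^π sin(nx)cos(n'x) dx = ½∫_0^π [sin((n+n')x) + sin((n−n')x)] dx, which is 0 when n+n' is even and 2n/(n²−n'²) when n+n' is odd (it need not vanish on (0, π)). For the constant mode: ∫_0^π 1 dx = π, ∫_0^π cos(nx) dx = 0, ∫_0^π sin(nx) dx = (1−(−1)^n)/n.
  u² squared terms: (-4)²·∫1 dx = 16·π = 16*π;  (-5)²·∫sin(2x)² dx = 25·π/2 = 25*π/2.
  u² cross terms: 2·(-4)·(-5)·∫1·sin(2x) dx = 40·(0) = 0.
  So ∫_0^π u² dx = 16*π + 25*π/2 + 0 = 57*π/2.
  (u')² squared terms: (-10)²·∫cos(2x)² dx = 100·π/2 = 50*π.
  So ∫_0^π (u')² dx = 50*π.
||u||_{H^1}^2 = (57*π/2) + (50*π) = 157*π/2.


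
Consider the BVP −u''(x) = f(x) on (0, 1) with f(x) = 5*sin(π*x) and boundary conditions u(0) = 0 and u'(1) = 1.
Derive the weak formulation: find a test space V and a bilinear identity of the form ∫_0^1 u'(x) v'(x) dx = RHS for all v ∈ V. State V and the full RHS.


V = {v ∈ H^1(0, 1) : v(0) = 0} (test functions vanish at x = 0 where u is specified); weak form: ∫_0^1 u'v' dx = ∫_0^1 (5*sin(π*x)) v dx + v(1) for all v ∈ V.

Multiply both sides by a test function v and integrate from 0 to 1:
  ∫_0^1 −u''(x) v(x) dx = ∫_0^1 f(x) v(x) dx.
Integrate the LHS by parts once:
  ∫_0^1 −u'' v dx = −[u'(x) v(x)]_0^1 + ∫_0^1 u'(x) v'(x) dx.
Thus ∫_0^1 u'(x) v'(x) dx = ∫_0^1 f(x) v(x) dx + [u'(x) v(x)]_0^1.
Choose V so that boundary terms are either known or forced to vanish.
Mixed BC: u(0) = 0 (Dirichlet) and u'(1) = 1 (Neumann). Define V = {v ∈ H^1(0, 1) : v(0) = 0}. Then [u' v]_0^1 = u'(1)·v(1) − u'(0)·0 = v(1).
Weak formulation: find u (satisfying any essential BC) such that ∫_0^1 u'(x) v'(x) dx = ∫_0^1 f v dx + v(1) for all v ∈ V (Dirichlet at 0 absorbed into V; Neumann datum at x = 1 contributes the boundary term).
Substituting f(x) = 5*sin(π*x), the right-hand side is ∫_0^1 (5*sin(π*x)) v dx + v(1).


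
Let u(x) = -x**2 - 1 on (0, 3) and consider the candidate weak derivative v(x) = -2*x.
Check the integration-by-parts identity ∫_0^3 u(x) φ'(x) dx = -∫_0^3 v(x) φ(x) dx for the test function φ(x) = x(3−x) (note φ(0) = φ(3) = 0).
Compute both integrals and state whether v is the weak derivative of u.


LHS = 27/2, RHS = 27/2. Yes, v = u' weakly.

u(x) = -x**2 - 1, classical derivative u'(x) = -2*x.
φ(x) = x(3−x), so φ'(x) = 3 - 2*x.
Note φ(0) = φ(3) = 0, so the boundary term u·φ vanishes.
LHS = ∫_0^3 u(x) φ'(x) dx = ∫_0^3 (2*x^3 - 3*x^2 + 2*x - 3) dx. Term by term:
  ∫_0^3 2*x^3 dx = 81/2;  ∫_0^3 -3*x^2 dx = -27;  ∫_0^3 2*x dx = 9;
  ∫_0^3 -3 dx = -9.
Sum: 81/2 − 27 + 9 − 9 = 27/2.
So LHS = 27/2.
∫_0^3 v(x) φ(x) dx = ∫_0^3 (2*x^3 - 6*x^2) dx. Term by term:
  ∫_0^3 2*x^3 dx = 81/2;  ∫_0^3 -6*x^2 dx = -54.
Sum: 81/2 − 54 = -27/2.
So RHS = -∫_0^3 v(x) φ(x) dx = 27/2.
LHS = RHS, so the identity holds for this test φ.
Moreover u is smooth here and v(x) = u'(x) = -2*x pointwise, so the identity holds for every test function. Hence v is the weak derivative of u.


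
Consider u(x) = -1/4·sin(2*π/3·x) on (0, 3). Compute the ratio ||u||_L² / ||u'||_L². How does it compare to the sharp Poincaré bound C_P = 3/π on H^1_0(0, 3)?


||u||_L² / ||u'||_L² = 3/(2*π) < C_P = 3/π.

u(x) = -1/4·sin(2*π/3·x), so u'(x) = -π*cos(2*π*x/3)/6.
Writing u(x) = A·sin(kπx/L) with A = -1/4 and k = 2, use ∫_0^L sin²(kπx/L) dx = L/2 and ∫_0^L cos²(kπx/L) dx = L/2.
u² = 1/16·sin²(2*π/3·x) and (u')² = π^2/36·cos²(2*π/3·x), and each of sin², cos² integrates to L/2 = 3/2 over (0, 3).
∫_0^3 u² dx = 3/32, so ||u||_L² = sqrt(6)/8.
∫_0^3 (u')² dx = π^2/24, so ||u'||_L² = sqrt(6)*π/12.
Ratio ||u||_L² / ||u'||_L² = 3/(2*π).
Sharp Poincaré constant on H^1_0(0, 3) is C_P = L/π = 3/π, achieved by sin(π/3·x).
This is the k = 2 harmonic; the ratio L/(kπ) is strictly less than C_P = L/π, consistent with the sharp inequality ||u||_L² ≤ C_P ||u'||_L².


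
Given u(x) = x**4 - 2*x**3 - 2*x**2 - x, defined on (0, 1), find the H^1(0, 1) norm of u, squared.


||u||_{H^1}^2 = 14467/630

The H^1 norm (squared) on an interval (0, L) is
  ||u||_{H^1}^2 = ∫_0^L u(x)^2 dx + ∫_0^L u'(x)^2 dx.
Compute u'(x) = 4*x**3 - 6*x**2 - 4*x - 1.
Then u(x)^2 = x**8 - 4*x**7 + 6*x**5 + 8*x**4 + 4*x**3 + x**2 and u'(x)^2 = 16*x**6 - 48*x**5 + 4*x**4 + 40*x**3 + 28*x**2 + 8*x + 1.
Integrate each monomial from 0 to 1 using ∫_0^1 c·x^n dx = c·1^(n+1)/(n+1):
  ∫_0^1 u(x)^2 dx = ∫_0^1 (x^8 - 4*x^7 + 6*x^5 + 8*x^4 + 4*x^3 + x^2) dx. Term by term:
    ∫_0^1 x^8 dx = 1/9;  ∫_0^1 -4*x^7 dx = -1/2;  ∫_0^1 6*x^5 dx = 1;
    ∫_0^1 8*x^4 dx = 8/5;  ∫_0^1 4*x^3 dx = 1;  ∫_0^1 x^2 dx = 1/3.
  Sum: 1/9 − 1/2 + 1 + 8/5 + 1 + 1/3 = 319/90.
  ∫_0^1 u'(x)^2 dx = ∫_0^1 (16*x^6 - 48*x^5 + 4*x^4 + 40*x^3 + 28*x^2 + 8*x + 1) dx. Term by term:
    ∫_0^1 16*x^6 dx = 16/7;  ∫_0^1 -48*x^5 dx = -8;  ∫_0^1 4*x^4 dx = 4/5;
    ∫_0^1 40*x^3 dx = 10;  ∫_0^1 28*x^2 dx = 28/3;  ∫_0^1 8*x dx = 4;
    ∫_0^1 1 dx = 1.
  Sum: 16/7 − 8 + 4/5 + 10 + 28/3 + 4 + 1 = 2039/105.
Adding: ||u||_{H^1}^2 = 319/90 + 2039/105 = 14467/630.


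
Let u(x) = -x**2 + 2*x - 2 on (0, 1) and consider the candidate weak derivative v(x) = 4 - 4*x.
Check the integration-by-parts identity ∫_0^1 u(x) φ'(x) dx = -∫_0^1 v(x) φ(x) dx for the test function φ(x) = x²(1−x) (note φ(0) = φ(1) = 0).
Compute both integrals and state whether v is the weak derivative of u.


LHS = -1/15, RHS = -2/15. No, v is not the weak derivative of u.

u(x) = -x**2 + 2*x - 2, classical derivative u'(x) = 2 - 2*x.
φ(x) = x²(1−x), so φ'(x) = x*(2 - 3*x).
Note φ(0) = φ(1) = 0, so the boundary term u·φ vanishes.
LHS = ∫_0^1 u(x) φ'(x) dx = ∫_0^1 (3*x^4 - 8*x^3 + 10*x^2 - 4*x) dx. Term by term:
  ∫_0^1 3*x^4 dx = 3/5;  ∫_0^1 -8*x^3 dx = -2;  ∫_0^1 10*x^2 dx = 10/3;
  ∫_0^1 -4*x dx = -2.
Sum: 3/5 − 2 + 10/3 − 2 = -1/15.
So LHS = -1/15.
∫_0^1 v(x) φ(x) dx = ∫_0^1 (4*x^4 - 8*x^3 + 4*x^2) dx. Term by term:
  ∫_0^1 4*x^4 dx = 4/5;  ∫_0^1 -8*x^3 dx = -2;  ∫_0^1 4*x^2 dx = 4/3.
Sum: 4/5 − 2 + 4/3 = 2/15.
So RHS = -∫_0^1 v(x) φ(x) dx = -2/15.
LHS − RHS = 1/15 ≠ 0, so the identity fails.
(For a valid weak derivative the identity must hold for EVERY test function, in particular this one. The failure shows v is NOT the weak derivative of u.)
Correct weak derivative would be u'(x) = 2 - 2*x.


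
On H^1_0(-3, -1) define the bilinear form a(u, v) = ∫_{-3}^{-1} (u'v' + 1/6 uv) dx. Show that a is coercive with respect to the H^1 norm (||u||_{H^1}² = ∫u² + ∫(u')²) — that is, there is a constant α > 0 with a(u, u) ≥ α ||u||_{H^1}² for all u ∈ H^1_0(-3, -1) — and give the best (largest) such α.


α = (2/3 + π^2)/(4 + π^2)

Coercivity of a(·,·) on H^1_0(-3, -1) means a(u, u) ≥ α ||u||_{H^1}² for every u ∈ H^1_0.
The interval has length L = 2, and Poincaré/coercivity depend only on L. Here a(u, u) = ∫(u')² + (1/6)·∫u².
Here 0 < c = 1/6 < 1. The condition a(u,u) ≥ α||u||_{H^1}² reads (1−α)∫(u')² ≥ (α−c)∫u². Any admissible α is ≤ 1 (rapidly oscillating u have ∫u²/∫(u')² → 0), and α = 1 would force 0 ≥ (1−c)∫u², impossible since c < 1; so 1−α > 0. By the sharp Poincaré inequality on H^1_0 of an interval of length L, ∫(u')² ≥ (π/L)²∫u² with equality for the first sine mode sin(π(x−x₀)/L) (x₀ the left endpoint), so the inequality holds for all u iff (1−α)(π/L)² ≥ α − c, i.e. α ≤ ((π/L)² + c)/((π/L)² + 1) = (1 + c(L/π)²)/(1 + (L/π)²). With (π/L)² = π^2/4 and c = 1/6, the largest admissible constant is α = ((π/L)² + c)/((π/L)² + 1).
Simplifying, α = (2/3 + π^2)/(4 + π^2).


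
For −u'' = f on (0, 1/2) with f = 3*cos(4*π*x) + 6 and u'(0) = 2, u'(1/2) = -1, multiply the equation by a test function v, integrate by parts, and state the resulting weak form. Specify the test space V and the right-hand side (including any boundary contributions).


V = H^1(0, 1/2) (v unrestricted at boundary; u is determined up to an additive constant); weak form: ∫_0^1/2 u'v' dx = ∫_0^1/2 (3*cos(4*π*x) + 6) v dx − v(1/2) − 2·v(0) for all v ∈ V.

Multiply both sides by a test function v and integrate from 0 to 1/2:
  ∫_0^1/2 −u''(x) v(x) dx = ∫_0^1/2 f(x) v(x) dx.
Integrate the LHS by parts once:
  ∫_0^1/2 −u'' v dx = −[u'(x) v(x)]_0^1/2 + ∫_0^1/2 u'(x) v'(x) dx.
Thus ∫_0^1/2 u'(x) v'(x) dx = ∫_0^1/2 f(x) v(x) dx + [u'(x) v(x)]_0^1/2.
Choose V so that boundary terms are either known or forced to vanish.
u has inhomogeneous Neumann u'(0) = 2, u'(1/2) = -1. [u' v]_0^1/2 = (-1)·v(1/2) − (2)·v(0) = − v(1/2) − 2·v(0). Take V = H^1(0, 1/2); boundary term becomes part of RHS.
Weak formulation: find u (satisfying any essential BC) such that ∫_0^1/2 u'(x) v'(x) dx = ∫_0^1/2 f v dx − v(1/2) − 2·v(0) for all v ∈ V (Neumann data are natural BCs: they enter the RHS as boundary terms).
Substituting f(x) = 3*cos(4*π*x) + 6, the right-hand side is ∫_0^1/2 (3*cos(4*π*x) + 6) v dx − v(1/2) − 2·v(0).
Compatibility check (pure Neumann): taking v ≡ 1 ∈ V gives 0 = ∫_0^1/2 f dx + (-1) − (2), i.e. ∫_0^1/2 f dx must equal u'(0) − u'(1/2) = 3. Indeed ∫_0^1/2 (3*cos(4*π*x) + 6) dx = 3, so the data are compatible. The solution is then unique only up to an additive constant (fix it e.g. by requiring ∫_0^1/2 u dx = 0).


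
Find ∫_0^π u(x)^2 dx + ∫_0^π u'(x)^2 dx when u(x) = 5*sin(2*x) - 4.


||u||_{H^1(0,π)}^2 = 157*π/2

u'(x) = 10*cos(2*x).
Expand u² and (u')² and integrate term by term on (0, π), using: for integers n ≥ 1, ∫_0^π sin²(nx) dx = ∫_0^π cos²(nx) dx = π/2; for n ≠ n', ∫_0^π sin(nx)sin(n'x) dx = ∫_0^π cos(nx)cos(n'x) dx = 0; and by product-to-sum, ∫_0^π sin(nx)cos(n'x) dx = ½∫_0^π [sin((n+n')x) + sin((n−n')x)] dx, which is 0 when n+n' is even and 2n/(n²−n'²) when n+n' is odd (it need not vanish on (0, π)). For the constant mode: ∫_0^π 1 dx = π, ∫_0^π cos(nx) dx = 0, ∫_0^π sin(nx) dx = (1−(−1)^n)/n.
  u² squared terms: (-4)²·∫1 dx = 16·π = 16*π;  (5)²·∫sin(2x)² dx = 25·π/2 = 25*π/2.
  u² cross terms: 2·(-4)·(5)·∫1·sin(2x) dx = -40·(0) = 0.
  So ∫_0^π u² dx = 16*π + 25*π/2 + 0 = 57*π/2.
  (u')² squared terms: (10)²·∫cos(2x)² dx = 100·π/2 = 50*π.
  So ∫_0^π (u')² dx = 50*π.
||u||_{H^1}^2 = (57*π/2) + (50*π) = 157*π/2.


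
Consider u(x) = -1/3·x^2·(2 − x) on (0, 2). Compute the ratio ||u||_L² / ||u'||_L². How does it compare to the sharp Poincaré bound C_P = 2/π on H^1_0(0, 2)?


||u||_L² / ||u'||_L² = sqrt(14)/7 < C_P = 2/π.

u(x) = -1/3·x^2·(2 − x), so u'(x) = x*(3*x - 4)/3.
u(x) = -1/3·x^2·(2 − x) vanishes at x = 0 and x = 2, so u ∈ H^1_0(0, 2). Differentiate via the product rule and integrate the resulting polynomials term by term.
  ∫_0^2 u² dx = ∫_0^2 (x^6/9 - 4*x^5/9 + 4*x^4/9) dx. Term by term:
    ∫_0^2 x^6/9 dx = 128/63;  ∫_0^2 -4*x^5/9 dx = -128/27;  ∫_0^2 4*x^4/9 dx = 128/45.
  Sum: 128/63 − 128/27 + 128/45 = 128/945.
  ∫_0^2 (u')² dx = ∫_0^2 (x^4 - 8*x^3/3 + 16*x^2/9) dx. Term by term:
    ∫_0^2 x^4 dx = 32/5;  ∫_0^2 -8*x^3/3 dx = -32/3;  ∫_0^2 16*x^2/9 dx = 128/27.
  Sum: 32/5 − 32/3 + 128/27 = 64/135.
∫_0^2 u² dx = 128/945, so ||u||_L² = 8*sqrt(210)/315.
∫_0^2 (u')² dx = 64/135, so ||u'||_L² = 8*sqrt(15)/45.
Ratio ||u||_L² / ||u'||_L² = sqrt(14)/7.
Sharp Poincaré constant on H^1_0(0, 2) is C_P = L/π = 2/π, achieved by sin(π/2·x).
A polynomial bump cannot attain the sharp Poincaré constant (only the first sine eigenfunction does), so the ratio is strictly less than C_P, consistent with ||u||_L² ≤ C_P ||u'||_L².
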